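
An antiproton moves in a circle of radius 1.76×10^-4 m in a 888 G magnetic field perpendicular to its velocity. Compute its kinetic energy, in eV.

K ≈ 0.0117 eV

v = qBr/m = (1×1.60×10^-19)(0.0888)(1.76×10^-4) / (1.67×10^-27) = 1500 m/s.
K = ½mv² = 0.5·(1.67×10^-27)·(1500)² = 1.87×10^-21 J = 0.0117 eV.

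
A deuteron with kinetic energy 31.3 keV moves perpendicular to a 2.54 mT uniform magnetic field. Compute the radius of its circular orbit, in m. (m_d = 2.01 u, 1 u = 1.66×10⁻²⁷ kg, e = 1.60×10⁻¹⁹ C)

r ≈ 14.2 m

Convert the energy: K = 31.3 keV = 5.01×10^-15 J.
v = √(2K/m) = √(2·5.01×10^-15/3.34×10^-27) = 1.73×10^6 m/s.
r = mv/(qB) = (3.34×10^-27)(1.73×10^6) / [(1×1.60×10^-19)(2.54×10^-3)] = 14.2 m.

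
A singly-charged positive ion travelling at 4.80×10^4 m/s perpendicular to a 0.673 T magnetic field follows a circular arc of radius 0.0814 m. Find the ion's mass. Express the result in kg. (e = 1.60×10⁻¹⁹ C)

qvB = mv²/r ⇒ m = qBr/v.
m = (1×1.60×10^-19)(0.673)(0.0814) / (4.80×10^4) = 1.83×10^-25 kg.

m ≈ 1.83×10^-25 kg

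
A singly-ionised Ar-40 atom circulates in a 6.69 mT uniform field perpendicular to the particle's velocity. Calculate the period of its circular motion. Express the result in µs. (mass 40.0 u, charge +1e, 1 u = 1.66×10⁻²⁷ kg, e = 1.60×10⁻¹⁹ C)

The cyclotron period is independent of speed: T = 2πm/(qB).
T = 2π(6.64×10^-26) / [(1×1.60×10^-19)(6.69×10^-3)] = 3.90×10^-4 s.

T ≈ 390 µs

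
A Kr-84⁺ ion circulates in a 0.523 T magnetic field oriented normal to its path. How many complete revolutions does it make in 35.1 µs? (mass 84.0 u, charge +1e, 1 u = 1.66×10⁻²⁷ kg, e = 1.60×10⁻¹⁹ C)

N = 3

T = 2πm/(qB) = 2π(1.3944×10^-25) / [(1×1.60×10^-19)(0.523)] = 1.0470×10^-5 s.
N = t/T = 3.51×10^-5 / 1.0470×10^-5 ≈ 3.35, so 3 complete revolutions.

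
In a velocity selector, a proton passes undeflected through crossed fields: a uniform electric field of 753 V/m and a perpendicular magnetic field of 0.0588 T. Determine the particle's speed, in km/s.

v ≈ 12.8 km/s

For zero net force, qE = qvB, so v = E/B.
v = (753) / (0.0588) = 1.28×10^4 m/s.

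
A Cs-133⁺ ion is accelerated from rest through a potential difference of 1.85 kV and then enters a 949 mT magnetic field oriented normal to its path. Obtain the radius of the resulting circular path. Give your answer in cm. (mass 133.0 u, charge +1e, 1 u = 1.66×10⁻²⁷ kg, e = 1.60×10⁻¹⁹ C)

r ≈ 7.53 cm

The kinetic energy gained is K = qV = (1×1.60×10^-19)(1850) = 2.96×10^-16 J.
v = √(2K/m) = 5.18×10^4 m/s.
r = mv/(qB) = (2.21×10^-25)(5.18×10^4) / [(1×1.60×10^-19)(0.949)] = 0.0753 m.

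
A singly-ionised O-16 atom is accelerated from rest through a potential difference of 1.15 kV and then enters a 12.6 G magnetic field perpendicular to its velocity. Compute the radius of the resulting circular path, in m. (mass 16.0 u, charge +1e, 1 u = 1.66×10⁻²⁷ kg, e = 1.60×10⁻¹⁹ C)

The kinetic energy gained is K = qV = (1×1.60×10^-19)(1150) = 1.84×10^-16 J.
v = √(2K/m) = 1.18×10^5 m/s.
r = mv/(qB) = (2.66×10^-26)(1.18×10^5) / [(1×1.60×10^-19)(1.26×10^-3)] = 15.5 m.

r ≈ 15.5 m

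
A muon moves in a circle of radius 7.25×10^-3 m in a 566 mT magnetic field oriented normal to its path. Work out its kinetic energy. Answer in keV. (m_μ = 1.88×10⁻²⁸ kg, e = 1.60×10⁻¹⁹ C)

K ≈ 7.17 keV

v = qBr/m = (1×1.60×10^-19)(0.566)(7.25×10^-3) / (1.88×10^-28) = 3.49×10^6 m/s.
K = ½mv² = 0.5·(1.88×10^-28)·(3.49×10^6)² = 1.15×10^-15 J = 7.17 keV.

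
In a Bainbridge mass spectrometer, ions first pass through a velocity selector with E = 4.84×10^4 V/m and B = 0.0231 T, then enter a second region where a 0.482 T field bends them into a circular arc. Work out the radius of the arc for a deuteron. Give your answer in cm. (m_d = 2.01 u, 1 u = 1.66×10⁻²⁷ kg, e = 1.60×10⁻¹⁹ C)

r ≈ 9.07 cm

The selector passes v = E/B = 4.84×10^4/0.0231 = 2.10×10^6 m/s.
In the deflection region, r = mv/(qB₂) = (3.34×10^-27)(2.10×10^6) / [(1×1.60×10^-19)(0.482)] = 0.0907 m.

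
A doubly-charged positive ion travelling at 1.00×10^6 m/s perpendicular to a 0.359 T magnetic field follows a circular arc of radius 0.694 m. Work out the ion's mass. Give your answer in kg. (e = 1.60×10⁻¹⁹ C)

qvB = mv²/r ⇒ m = qBr/v.
m = (2×1.60×10^-19)(0.359)(0.694) / (1.00×10^6) = 7.97×10^-26 kg.

m ≈ 7.97×10^-26 kg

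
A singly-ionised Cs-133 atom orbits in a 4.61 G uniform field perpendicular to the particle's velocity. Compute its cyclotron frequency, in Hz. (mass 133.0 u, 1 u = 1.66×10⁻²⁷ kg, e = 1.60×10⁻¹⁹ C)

f ≈ 53.2 Hz

f = qB/(2πm) = (1×1.60×10^-19)(4.61×10^-4) / [2π(2.21×10^-25)] = 53.2 Hz.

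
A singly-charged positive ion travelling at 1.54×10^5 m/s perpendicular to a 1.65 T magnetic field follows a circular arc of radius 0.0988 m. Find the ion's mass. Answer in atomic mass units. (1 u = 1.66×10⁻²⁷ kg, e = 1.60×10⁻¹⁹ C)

m ≈ 102 u

qvB = mv²/r ⇒ m = qBr/v.
m = (1×1.60×10^-19)(1.65)(0.0988) / (1.54×10^5) = 1.69×10^-25 kg = 102 u.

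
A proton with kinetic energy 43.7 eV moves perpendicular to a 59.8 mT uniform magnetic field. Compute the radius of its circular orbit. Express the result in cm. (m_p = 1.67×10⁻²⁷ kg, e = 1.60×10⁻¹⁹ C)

Convert the energy: K = 43.7 eV = 6.99×10^-18 J.
v = √(2K/m) = √(2·6.99×10^-18/1.67×10^-27) = 9.15×10^4 m/s.
r = mv/(qB) = (1.67×10^-27)(9.15×10^4) / [(1×1.60×10^-19)(0.0598)] = 0.0160 m.

r ≈ 1.60 cm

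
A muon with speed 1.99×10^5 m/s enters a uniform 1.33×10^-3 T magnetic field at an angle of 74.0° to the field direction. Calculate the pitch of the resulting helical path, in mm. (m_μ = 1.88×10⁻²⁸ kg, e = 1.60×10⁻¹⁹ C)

The velocity component along B is v∥ = v cos74.0° = 5.49×10^4 m/s.
The cyclotron period T = 2πm/(qB) = 5.55×10^-6 s is set by m, q, B alone.
Pitch = v∥·T = (5.49×10^4)(5.55×10^-6) = 0.304 m.

pitch ≈ 304 mm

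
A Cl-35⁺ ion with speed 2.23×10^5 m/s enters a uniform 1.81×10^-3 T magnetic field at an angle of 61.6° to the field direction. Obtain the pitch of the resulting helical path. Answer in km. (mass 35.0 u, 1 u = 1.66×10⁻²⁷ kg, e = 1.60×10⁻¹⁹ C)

The velocity component along B is v∥ = v cos61.6° = 1.06×10^5 m/s.
The cyclotron period T = 2πm/(qB) = 1.26×10^-3 s is set by m, q, B alone.
Pitch = v∥·T = (1.06×10^5)(1.26×10^-3) = 134 m.

pitch ≈ 0.134 km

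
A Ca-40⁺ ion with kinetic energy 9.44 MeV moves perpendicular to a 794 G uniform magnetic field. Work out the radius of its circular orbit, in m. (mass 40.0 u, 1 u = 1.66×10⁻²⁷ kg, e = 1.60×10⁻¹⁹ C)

r ≈ 35.3 m

Convert the energy: K = 9.44 MeV = 1.51×10^-12 J.
v = √(2K/m) = √(2·1.51×10^-12/6.64×10^-26) = 6.74×10^6 m/s.
r = mv/(qB) = (6.64×10^-26)(6.74×10^6) / [(1×1.60×10^-19)(0.0794)] = 35.3 m.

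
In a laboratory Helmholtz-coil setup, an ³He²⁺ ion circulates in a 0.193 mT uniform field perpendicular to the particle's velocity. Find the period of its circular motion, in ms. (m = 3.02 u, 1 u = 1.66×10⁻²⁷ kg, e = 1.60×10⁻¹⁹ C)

T ≈ 0.510 ms

The cyclotron period is independent of speed: T = 2πm/(qB).
T = 2π(5.01×10^-27) / [(2×1.60×10^-19)(1.93×10^-4)] = 5.10×10^-4 s.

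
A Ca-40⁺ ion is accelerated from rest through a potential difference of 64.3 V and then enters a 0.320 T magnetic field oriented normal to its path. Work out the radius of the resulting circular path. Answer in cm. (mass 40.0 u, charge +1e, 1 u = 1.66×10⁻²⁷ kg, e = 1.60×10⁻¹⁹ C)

r ≈ 2.28 cm

The kinetic energy gained is K = qV = (1×1.60×10^-19)(64.3) = 1.03×10^-17 J.
v = √(2K/m) = 1.76×10^4 m/s.
r = mv/(qB) = (6.64×10^-26)(1.76×10^4) / [(1×1.60×10^-19)(0.320)] = 0.0228 m.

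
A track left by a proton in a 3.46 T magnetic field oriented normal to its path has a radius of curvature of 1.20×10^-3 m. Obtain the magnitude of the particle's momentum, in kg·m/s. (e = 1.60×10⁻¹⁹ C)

Since qvB = mv²/r, the momentum p = mv = qBr.
p = (1×1.60×10^-19)(3.46)(1.20×10^-3) = 6.64×10^-22 kg·m/s.

p ≈ 6.64×10^-22 kg·m/s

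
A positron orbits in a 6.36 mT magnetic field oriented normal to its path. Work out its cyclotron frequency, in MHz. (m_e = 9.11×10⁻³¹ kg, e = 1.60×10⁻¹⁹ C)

f = qB/(2πm) = (1×1.60×10^-19)(6.36×10^-3) / [2π(9.11×10^-31)] = 1.78×10^8 Hz.

f ≈ 178 MHz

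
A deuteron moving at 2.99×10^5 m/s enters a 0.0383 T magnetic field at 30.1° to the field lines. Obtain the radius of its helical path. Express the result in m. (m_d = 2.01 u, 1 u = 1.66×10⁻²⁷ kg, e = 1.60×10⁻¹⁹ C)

r ≈ 0.0816 m

Only the perpendicular component v⊥ = v sin30.1° = 1.50×10^5 m/s is bent by the field.
r = m v⊥ /(qB) = (3.34×10^-27)(1.50×10^5) / [(1×1.60×10^-19)(0.0383)] = 0.0816 m.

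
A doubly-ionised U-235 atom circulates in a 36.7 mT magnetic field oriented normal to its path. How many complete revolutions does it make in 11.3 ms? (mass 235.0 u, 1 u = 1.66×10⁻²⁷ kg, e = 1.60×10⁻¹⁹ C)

N = 54

T = 2πm/(qB) = 2π(3.901×10^-25) / [(2×1.60×10^-19)(0.0367)] = 2.0871×10^-4 s.
N = t/T = 0.0113 / 2.0871×10^-4 ≈ 54.14, so 54 complete revolutions.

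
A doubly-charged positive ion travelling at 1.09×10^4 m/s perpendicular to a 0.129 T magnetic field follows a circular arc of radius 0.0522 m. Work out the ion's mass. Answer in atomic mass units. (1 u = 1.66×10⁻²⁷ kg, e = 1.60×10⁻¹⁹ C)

m ≈ 119 u

qvB = mv²/r ⇒ m = qBr/v.
m = (2×1.60×10^-19)(0.129)(0.0522) / (1.09×10^4) = 1.98×10^-25 kg = 119 u.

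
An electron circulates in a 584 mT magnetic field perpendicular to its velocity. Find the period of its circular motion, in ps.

The cyclotron period is independent of speed: T = 2πm/(qB).
T = 2π(9.11×10^-31) / [(1×1.60×10^-19)(0.584)] = 6.13×10^-11 s.

T ≈ 61.3 ps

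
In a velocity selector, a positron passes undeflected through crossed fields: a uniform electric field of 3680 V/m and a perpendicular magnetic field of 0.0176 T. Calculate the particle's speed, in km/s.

For zero net force, qE = qvB, so v = E/B.
v = (3680) / (0.0176) = 2.09×10^5 m/s.

v ≈ 209 km/s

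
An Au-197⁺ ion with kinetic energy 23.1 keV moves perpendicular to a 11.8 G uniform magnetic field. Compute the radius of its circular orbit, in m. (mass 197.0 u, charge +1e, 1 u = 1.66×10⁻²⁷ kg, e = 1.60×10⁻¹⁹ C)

r ≈ 260 m

Convert the energy: K = 23.1 keV = 3.70×10^-15 J.
v = √(2K/m) = √(2·3.70×10^-15/3.27×10^-25) = 1.50×10^5 m/s.
r = mv/(qB) = (3.27×10^-25)(1.50×10^5) / [(1×1.60×10^-19)(1.18×10^-3)] = 260 m.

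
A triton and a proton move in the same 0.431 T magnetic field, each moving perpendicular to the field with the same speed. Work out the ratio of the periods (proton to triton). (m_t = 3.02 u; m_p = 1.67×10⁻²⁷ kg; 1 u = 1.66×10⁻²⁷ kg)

ratio ≈ 0.333

T = 2πm/(qB) is independent of speed, so T₂/T₁ = (m₂/q₂)/(m₁/q₁).
T_{proton}/T_{triton} = (1.67×10^-27/1e) / (5.01×10^-27/1e) = 0.333.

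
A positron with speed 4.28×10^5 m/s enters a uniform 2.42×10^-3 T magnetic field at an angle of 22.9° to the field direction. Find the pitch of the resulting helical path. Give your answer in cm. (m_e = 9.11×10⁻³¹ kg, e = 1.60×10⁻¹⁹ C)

pitch ≈ 0.583 cm

The velocity component along B is v∥ = v cos22.9° = 3.94×10^5 m/s.
The cyclotron period T = 2πm/(qB) = 1.48×10^-8 s is set by m, q, B alone.
Pitch = v∥·T = (3.94×10^5)(1.48×10^-8) = 5.83×10^-3 m.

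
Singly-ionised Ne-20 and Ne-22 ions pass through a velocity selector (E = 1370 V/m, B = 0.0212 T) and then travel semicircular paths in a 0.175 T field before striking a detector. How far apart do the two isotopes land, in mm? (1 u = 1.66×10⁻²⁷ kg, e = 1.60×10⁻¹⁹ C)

Δd ≈ 15.3 mm

Both emerge at v = E/B₁ = 6.46×10^4 m/s.
r = mv/(qB₂), so r₁ = 0.07662 m and r₂ = 0.08429 m, giving Δr = 7.66×10^-3 m.
After a semicircle each ion lands a diameter 2r from the entry slit, so the separation is 2Δr = 0.0153 m.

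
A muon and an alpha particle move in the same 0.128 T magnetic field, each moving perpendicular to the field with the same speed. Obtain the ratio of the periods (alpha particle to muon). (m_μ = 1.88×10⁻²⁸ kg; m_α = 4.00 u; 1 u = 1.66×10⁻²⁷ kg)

ratio ≈ 17.7

T = 2πm/(qB) is independent of speed, so T₂/T₁ = (m₂/q₂)/(m₁/q₁).
T_{alpha particle}/T_{muon} = (6.64×10^-27/2e) / (1.88×10^-28/1e) = 17.7.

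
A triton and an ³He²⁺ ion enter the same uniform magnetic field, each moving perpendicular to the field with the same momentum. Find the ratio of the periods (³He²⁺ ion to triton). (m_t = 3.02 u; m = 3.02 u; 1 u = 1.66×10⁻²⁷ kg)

T = 2πm/(qB) is independent of speed, so T₂/T₁ = (m₂/q₂)/(m₁/q₁).
T_{³He²⁺ ion}/T_{triton} = (5.01×10^-27/2e) / (5.01×10^-27/1e) = 0.500.

ratio ≈ 0.500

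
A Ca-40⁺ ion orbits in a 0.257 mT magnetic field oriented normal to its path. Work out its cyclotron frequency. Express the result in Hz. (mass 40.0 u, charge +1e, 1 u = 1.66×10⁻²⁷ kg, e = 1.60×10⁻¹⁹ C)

f ≈ 98.6 Hz

f = qB/(2πm) = (1×1.60×10^-19)(2.57×10^-4) / [2π(6.64×10^-26)] = 98.6 Hz.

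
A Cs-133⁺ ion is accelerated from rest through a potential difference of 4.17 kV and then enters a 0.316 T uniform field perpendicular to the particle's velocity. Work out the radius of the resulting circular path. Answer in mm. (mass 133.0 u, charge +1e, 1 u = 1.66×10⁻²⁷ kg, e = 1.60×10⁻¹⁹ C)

r ≈ 339 mm

The kinetic energy gained is K = qV = (1×1.60×10^-19)(4170) = 6.67×10^-16 J.
v = √(2K/m) = 7.77×10^4 m/s.
r = mv/(qB) = (2.21×10^-25)(7.77×10^4) / [(1×1.60×10^-19)(0.316)] = 0.339 m.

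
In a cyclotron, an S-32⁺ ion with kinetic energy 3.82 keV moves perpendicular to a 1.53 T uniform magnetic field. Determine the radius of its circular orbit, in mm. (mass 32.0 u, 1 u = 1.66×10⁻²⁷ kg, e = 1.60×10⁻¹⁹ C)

Convert the energy: K = 3.82 keV = 6.11×10^-16 J.
v = √(2K/m) = √(2·6.11×10^-16/5.31×10^-26) = 1.52×10^5 m/s.
r = mv/(qB) = (5.31×10^-26)(1.52×10^5) / [(1×1.60×10^-19)(1.53)] = 0.0329 m.

r ≈ 32.9 mm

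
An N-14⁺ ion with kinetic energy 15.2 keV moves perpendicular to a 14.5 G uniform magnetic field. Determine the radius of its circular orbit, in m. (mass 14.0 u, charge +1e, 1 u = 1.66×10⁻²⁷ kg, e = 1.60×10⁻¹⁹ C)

r ≈ 45.8 m

Convert the energy: K = 15.2 keV = 2.43×10^-15 J.
v = √(2K/m) = √(2·2.43×10^-15/2.32×10^-26) = 4.57×10^5 m/s.
r = mv/(qB) = (2.32×10^-26)(4.57×10^5) / [(1×1.60×10^-19)(1.45×10^-3)] = 45.8 m.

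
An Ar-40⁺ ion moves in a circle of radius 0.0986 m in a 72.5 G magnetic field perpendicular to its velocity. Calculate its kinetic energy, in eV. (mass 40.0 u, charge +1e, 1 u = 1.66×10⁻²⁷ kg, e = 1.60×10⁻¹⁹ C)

K ≈ 0.616 eV

v = qBr/m = (1×1.60×10^-19)(7.25×10^-3)(0.0986) / (6.64×10^-26) = 1720 m/s.
K = ½mv² = 0.5·(6.64×10^-26)·(1720)² = 9.85×10^-20 J = 0.616 eV.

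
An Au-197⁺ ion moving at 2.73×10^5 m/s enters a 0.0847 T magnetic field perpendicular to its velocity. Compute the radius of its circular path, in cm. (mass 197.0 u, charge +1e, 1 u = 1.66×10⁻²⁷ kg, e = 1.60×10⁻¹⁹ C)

r ≈ 659 cm

The magnetic force provides the centripetal force: qvB = mv²/r, so r = mv/(qB).
r = (3.27×10^-25 kg)(2.73×10^5 m/s) / [(1×1.60×10^-19 C)(0.0847 T)] = 6.59 m.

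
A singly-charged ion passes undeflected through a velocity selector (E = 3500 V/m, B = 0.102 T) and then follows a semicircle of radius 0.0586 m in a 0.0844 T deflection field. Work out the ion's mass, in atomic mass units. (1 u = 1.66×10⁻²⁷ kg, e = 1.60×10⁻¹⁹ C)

v = E/B₁ = 3.43×10^4 m/s.
From r = mv/(qB₂), m = qB₂r/v = (1×1.60×10^-19)(0.0844)(0.0586) / (3.43×10^4) = 2.31×10^-26 kg.
In atomic mass units: m = 2.31×10^-26 / 1.66×10^-27 = 13.9 u.

m ≈ 13.9 u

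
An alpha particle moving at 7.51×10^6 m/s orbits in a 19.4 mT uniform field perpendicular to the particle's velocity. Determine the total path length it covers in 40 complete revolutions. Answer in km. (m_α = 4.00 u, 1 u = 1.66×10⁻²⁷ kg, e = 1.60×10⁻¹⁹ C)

L ≈ 2.02 km

r = mv/(qB) = 8.03 m, so one revolution covers 2πr = 50.5 m.
In 40 revolutions: L = 40·2πr = 2020 m.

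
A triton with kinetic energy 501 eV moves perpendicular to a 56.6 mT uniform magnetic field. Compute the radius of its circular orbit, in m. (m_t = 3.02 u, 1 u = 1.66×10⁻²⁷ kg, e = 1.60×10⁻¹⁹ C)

r ≈ 0.0990 m

Convert the energy: K = 501 eV = 8.02×10^-17 J.
v = √(2K/m) = √(2·8.02×10^-17/5.01×10^-27) = 1.79×10^5 m/s.
r = mv/(qB) = (5.01×10^-27)(1.79×10^5) / [(1×1.60×10^-19)(0.0566)] = 0.0990 m.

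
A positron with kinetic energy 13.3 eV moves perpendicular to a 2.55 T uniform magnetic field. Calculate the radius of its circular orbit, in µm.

Convert the energy: K = 13.3 eV = 2.13×10^-18 J.
v = √(2K/m) = √(2·2.13×10^-18/9.11×10^-31) = 2.16×10^6 m/s.
r = mv/(qB) = (9.11×10^-31)(2.16×10^6) / [(1×1.60×10^-19)(2.55)] = 4.83×10^-6 m.

r ≈ 4.83 µm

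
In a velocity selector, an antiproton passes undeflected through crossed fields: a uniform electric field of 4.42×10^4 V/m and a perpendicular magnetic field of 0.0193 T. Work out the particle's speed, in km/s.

For zero net force, qE = qvB, so v = E/B.
v = (4.42×10^4) / (0.0193) = 2.29×10^6 m/s.

v ≈ 2290 km/s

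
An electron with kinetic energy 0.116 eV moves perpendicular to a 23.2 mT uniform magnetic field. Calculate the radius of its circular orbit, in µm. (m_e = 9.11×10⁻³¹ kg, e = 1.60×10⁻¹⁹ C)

r ≈ 49.5 µm

Convert the energy: K = 0.116 eV = 1.86×10^-20 J.
v = √(2K/m) = √(2·1.86×10^-20/9.11×10^-31) = 2.02×10^5 m/s.
r = mv/(qB) = (9.11×10^-31)(2.02×10^5) / [(1×1.60×10^-19)(0.0232)] = 4.95×10^-5 m.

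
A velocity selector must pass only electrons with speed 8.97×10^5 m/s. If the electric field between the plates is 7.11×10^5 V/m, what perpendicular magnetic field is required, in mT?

qE = qvB ⇒ B = E/v = (7.11×10^5) / (8.97×10^5) = 0.793 T.

B ≈ 793 mT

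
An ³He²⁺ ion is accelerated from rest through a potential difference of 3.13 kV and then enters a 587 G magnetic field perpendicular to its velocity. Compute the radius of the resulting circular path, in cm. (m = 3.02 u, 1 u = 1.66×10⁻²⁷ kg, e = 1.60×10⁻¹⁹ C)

r ≈ 16.9 cm

The kinetic energy gained is K = qV = (2×1.60×10^-19)(3130) = 1.00×10^-15 J.
v = √(2K/m) = 6.32×10^5 m/s.
r = mv/(qB) = (5.01×10^-27)(6.32×10^5) / [(2×1.60×10^-19)(0.0587)] = 0.169 m.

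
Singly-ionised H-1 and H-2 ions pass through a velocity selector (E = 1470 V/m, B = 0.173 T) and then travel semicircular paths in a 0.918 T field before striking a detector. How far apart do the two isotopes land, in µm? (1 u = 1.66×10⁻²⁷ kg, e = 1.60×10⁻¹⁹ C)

Δd ≈ 192 µm

Both emerge at v = E/B₁ = 8500 m/s.
r = mv/(qB₂), so r₁ = 9.603×10^-5 m and r₂ = 1.921×10^-4 m, giving Δr = 9.60×10^-5 m.
After a semicircle each ion lands a diameter 2r from the entry slit, so the separation is 2Δr = 1.92×10^-4 m.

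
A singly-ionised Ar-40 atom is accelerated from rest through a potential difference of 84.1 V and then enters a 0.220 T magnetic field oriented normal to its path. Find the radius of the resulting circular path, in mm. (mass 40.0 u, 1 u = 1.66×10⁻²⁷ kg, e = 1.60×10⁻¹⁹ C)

r ≈ 38.0 mm

The kinetic energy gained is K = qV = (1×1.60×10^-19)(84.1) = 1.35×10^-17 J.
v = √(2K/m) = 2.01×10^4 m/s.
r = mv/(qB) = (6.64×10^-26)(2.01×10^4) / [(1×1.60×10^-19)(0.220)] = 0.0380 m.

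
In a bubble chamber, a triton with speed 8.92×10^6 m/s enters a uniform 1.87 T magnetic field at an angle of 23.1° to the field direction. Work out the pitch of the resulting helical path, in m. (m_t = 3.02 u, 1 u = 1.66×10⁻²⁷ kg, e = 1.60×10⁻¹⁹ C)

The velocity component along B is v∥ = v cos23.1° = 8.20×10^6 m/s.
The cyclotron period T = 2πm/(qB) = 1.05×10^-7 s is set by m, q, B alone.
Pitch = v∥·T = (8.20×10^6)(1.05×10^-7) = 0.864 m.

pitch ≈ 0.864 m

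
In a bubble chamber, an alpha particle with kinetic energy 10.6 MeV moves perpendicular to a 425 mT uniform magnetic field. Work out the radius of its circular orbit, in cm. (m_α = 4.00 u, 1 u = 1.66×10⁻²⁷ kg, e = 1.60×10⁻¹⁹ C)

r ≈ 110 cm

Convert the energy: K = 10.6 MeV = 1.70×10^-12 J.
v = √(2K/m) = √(2·1.70×10^-12/6.64×10^-27) = 2.26×10^7 m/s.
r = mv/(qB) = (6.64×10^-27)(2.26×10^7) / [(2×1.60×10^-19)(0.425)] = 1.10 m.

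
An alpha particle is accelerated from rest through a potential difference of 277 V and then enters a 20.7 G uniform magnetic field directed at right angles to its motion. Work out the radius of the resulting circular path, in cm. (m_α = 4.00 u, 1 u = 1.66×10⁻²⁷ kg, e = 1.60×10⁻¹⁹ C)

The kinetic energy gained is K = qV = (2×1.60×10^-19)(277) = 8.86×10^-17 J.
v = √(2K/m) = 1.63×10^5 m/s.
r = mv/(qB) = (6.64×10^-27)(1.63×10^5) / [(2×1.60×10^-19)(2.07×10^-3)] = 1.64 m.

r ≈ 164 cm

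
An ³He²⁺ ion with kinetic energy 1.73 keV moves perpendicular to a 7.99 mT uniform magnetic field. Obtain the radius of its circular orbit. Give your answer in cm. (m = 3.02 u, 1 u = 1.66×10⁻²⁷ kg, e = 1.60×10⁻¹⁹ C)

Convert the energy: K = 1.73 keV = 2.77×10^-16 J.
v = √(2K/m) = √(2·2.77×10^-16/5.01×10^-27) = 3.32×10^5 m/s.
r = mv/(qB) = (5.01×10^-27)(3.32×10^5) / [(2×1.60×10^-19)(7.99×10^-3)] = 0.652 m.

r ≈ 65.2 cm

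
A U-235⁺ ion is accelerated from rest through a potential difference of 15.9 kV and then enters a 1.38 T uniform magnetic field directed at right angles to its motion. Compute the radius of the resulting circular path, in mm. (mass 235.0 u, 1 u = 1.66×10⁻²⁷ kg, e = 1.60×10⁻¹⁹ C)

r ≈ 202 mm

The kinetic energy gained is K = qV = (1×1.60×10^-19)(1.59×10^4) = 2.54×10^-15 J.
v = √(2K/m) = 1.14×10^5 m/s.
r = mv/(qB) = (3.90×10^-25)(1.14×10^5) / [(1×1.60×10^-19)(1.38)] = 0.202 m.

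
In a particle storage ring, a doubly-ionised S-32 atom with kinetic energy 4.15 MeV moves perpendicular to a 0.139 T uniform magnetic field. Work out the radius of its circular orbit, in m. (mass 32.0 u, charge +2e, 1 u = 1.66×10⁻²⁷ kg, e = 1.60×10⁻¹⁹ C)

r ≈ 5.97 m

Convert the energy: K = 4.15 MeV = 6.64×10^-13 J.
v = √(2K/m) = √(2·6.64×10^-13/5.31×10^-26) = 5.00×10^6 m/s.
r = mv/(qB) = (5.31×10^-26)(5.00×10^6) / [(2×1.60×10^-19)(0.139)] = 5.97 m.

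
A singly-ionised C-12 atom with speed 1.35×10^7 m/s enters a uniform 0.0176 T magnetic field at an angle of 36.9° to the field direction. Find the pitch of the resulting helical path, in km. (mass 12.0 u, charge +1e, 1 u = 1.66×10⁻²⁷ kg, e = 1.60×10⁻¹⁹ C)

The velocity component along B is v∥ = v cos36.9° = 1.08×10^7 m/s.
The cyclotron period T = 2πm/(qB) = 4.44×10^-5 s is set by m, q, B alone.
Pitch = v∥·T = (1.08×10^7)(4.44×10^-5) = 480 m.

pitch ≈ 0.480 km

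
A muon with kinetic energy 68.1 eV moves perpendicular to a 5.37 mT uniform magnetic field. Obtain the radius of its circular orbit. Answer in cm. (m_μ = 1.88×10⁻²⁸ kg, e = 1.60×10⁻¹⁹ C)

r ≈ 7.45 cm

Convert the energy: K = 68.1 eV = 1.09×10^-17 J.
v = √(2K/m) = √(2·1.09×10^-17/1.88×10^-28) = 3.40×10^5 m/s.
r = mv/(qB) = (1.88×10^-28)(3.40×10^5) / [(1×1.60×10^-19)(5.37×10^-3)] = 0.0745 m.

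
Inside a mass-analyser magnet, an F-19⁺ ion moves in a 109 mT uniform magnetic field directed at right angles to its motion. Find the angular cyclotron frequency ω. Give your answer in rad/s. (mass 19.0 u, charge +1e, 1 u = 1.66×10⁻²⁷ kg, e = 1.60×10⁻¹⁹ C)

ω ≈ 5.53×10^5 rad/s

ω = qB/m = (1×1.60×10^-19)(0.109) / (3.15×10^-26) = 5.53×10^5 rad/s.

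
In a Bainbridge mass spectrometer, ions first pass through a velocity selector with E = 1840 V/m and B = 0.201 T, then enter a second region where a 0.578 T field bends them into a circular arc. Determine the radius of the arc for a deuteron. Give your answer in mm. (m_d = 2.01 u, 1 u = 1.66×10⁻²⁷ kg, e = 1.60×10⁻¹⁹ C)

The selector passes v = E/B = 1840/0.201 = 9150 m/s.
In the deflection region, r = mv/(qB₂) = (3.34×10^-27)(9150) / [(1×1.60×10^-19)(0.578)] = 3.30×10^-4 m.

r ≈ 0.330 mm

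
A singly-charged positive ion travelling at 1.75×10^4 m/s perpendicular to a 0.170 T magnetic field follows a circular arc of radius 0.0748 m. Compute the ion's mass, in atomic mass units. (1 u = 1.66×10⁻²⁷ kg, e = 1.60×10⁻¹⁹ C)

qvB = mv²/r ⇒ m = qBr/v.
m = (1×1.60×10^-19)(0.170)(0.0748) / (1.75×10^4) = 1.16×10^-25 kg = 70.0 u.

m ≈ 70.0 u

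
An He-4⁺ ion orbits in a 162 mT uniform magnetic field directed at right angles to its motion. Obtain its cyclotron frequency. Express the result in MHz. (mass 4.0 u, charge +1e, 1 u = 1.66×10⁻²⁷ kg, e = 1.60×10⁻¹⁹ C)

f ≈ 0.621 MHz

f = qB/(2πm) = (1×1.60×10^-19)(0.162) / [2π(6.64×10^-27)] = 6.21×10^5 Hz.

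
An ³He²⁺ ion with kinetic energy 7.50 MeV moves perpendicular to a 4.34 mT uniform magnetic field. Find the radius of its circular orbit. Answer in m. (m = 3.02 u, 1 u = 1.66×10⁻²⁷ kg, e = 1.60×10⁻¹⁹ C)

Convert the energy: K = 7.50 MeV = 1.20×10^-12 J.
v = √(2K/m) = √(2·1.20×10^-12/5.01×10^-27) = 2.19×10^7 m/s.
r = mv/(qB) = (5.01×10^-27)(2.19×10^7) / [(2×1.60×10^-19)(4.34×10^-3)] = 79.0 m.

r ≈ 79.0 m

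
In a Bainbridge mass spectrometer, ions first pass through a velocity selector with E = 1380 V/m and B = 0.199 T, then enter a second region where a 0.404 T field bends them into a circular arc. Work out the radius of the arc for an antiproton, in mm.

The selector passes v = E/B = 1380/0.199 = 6930 m/s.
In the deflection region, r = mv/(qB₂) = (1.67×10^-27)(6930) / [(1×1.60×10^-19)(0.404)] = 1.79×10^-4 m.

r ≈ 0.179 mm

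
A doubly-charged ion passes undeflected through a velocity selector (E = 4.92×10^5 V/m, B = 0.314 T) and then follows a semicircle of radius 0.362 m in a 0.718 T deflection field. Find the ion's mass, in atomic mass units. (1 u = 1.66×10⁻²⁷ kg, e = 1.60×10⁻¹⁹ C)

v = E/B₁ = 1.57×10^6 m/s.
From r = mv/(qB₂), m = qB₂r/v = (2×1.60×10^-19)(0.718)(0.362) / (1.57×10^6) = 5.31×10^-26 kg.
In atomic mass units: m = 5.31×10^-26 / 1.66×10^-27 = 32.0 u.

m ≈ 32.0 u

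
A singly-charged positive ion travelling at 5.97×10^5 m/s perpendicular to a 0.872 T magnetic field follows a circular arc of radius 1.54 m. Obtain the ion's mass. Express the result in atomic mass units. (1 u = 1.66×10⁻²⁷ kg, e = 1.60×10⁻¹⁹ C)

qvB = mv²/r ⇒ m = qBr/v.
m = (1×1.60×10^-19)(0.872)(1.54) / (5.97×10^5) = 3.60×10^-25 kg = 217 u.

m ≈ 217 u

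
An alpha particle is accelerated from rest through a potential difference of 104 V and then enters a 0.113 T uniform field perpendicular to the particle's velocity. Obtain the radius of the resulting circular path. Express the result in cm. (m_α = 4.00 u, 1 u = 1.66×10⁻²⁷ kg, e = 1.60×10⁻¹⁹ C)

r ≈ 1.84 cm

The kinetic energy gained is K = qV = (2×1.60×10^-19)(104) = 3.33×10^-17 J.
v = √(2K/m) = 1.00×10^5 m/s.
r = mv/(qB) = (6.64×10^-27)(1.00×10^5) / [(2×1.60×10^-19)(0.113)] = 0.0184 m.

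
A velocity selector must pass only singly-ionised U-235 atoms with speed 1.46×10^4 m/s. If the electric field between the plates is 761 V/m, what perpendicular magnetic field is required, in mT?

B ≈ 52.1 mT

qE = qvB ⇒ B = E/v = (761) / (1.46×10^4) = 0.0521 T.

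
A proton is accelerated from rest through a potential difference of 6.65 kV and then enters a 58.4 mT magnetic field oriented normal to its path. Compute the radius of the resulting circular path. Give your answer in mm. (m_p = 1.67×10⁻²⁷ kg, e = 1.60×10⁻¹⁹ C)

r ≈ 202 mm

The kinetic energy gained is K = qV = (1×1.60×10^-19)(6650) = 1.06×10^-15 J.
v = √(2K/m) = 1.13×10^6 m/s.
r = mv/(qB) = (1.67×10^-27)(1.13×10^6) / [(1×1.60×10^-19)(0.0584)] = 0.202 m.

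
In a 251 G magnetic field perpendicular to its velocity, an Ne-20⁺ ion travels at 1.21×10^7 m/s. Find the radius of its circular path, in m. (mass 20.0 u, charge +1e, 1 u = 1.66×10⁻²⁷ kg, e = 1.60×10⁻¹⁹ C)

r ≈ 100 m

The magnetic force provides the centripetal force: qvB = mv²/r, so r = mv/(qB).
r = (3.32×10^-26 kg)(1.21×10^7 m/s) / [(1×1.60×10^-19 C)(0.0251 T)] = 100 m.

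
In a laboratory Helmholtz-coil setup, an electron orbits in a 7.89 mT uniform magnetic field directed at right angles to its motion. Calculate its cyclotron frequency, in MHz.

f = qB/(2πm) = (1×1.60×10^-19)(7.89×10^-3) / [2π(9.11×10^-31)] = 2.21×10^8 Hz.

f ≈ 221 MHz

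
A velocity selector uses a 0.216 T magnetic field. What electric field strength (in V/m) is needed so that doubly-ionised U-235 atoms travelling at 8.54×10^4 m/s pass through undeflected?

qE = qvB ⇒ E = vB = (8.54×10^4)(0.216) = 1.84×10^4 V/m.

E ≈ 1.84×10^4 V/m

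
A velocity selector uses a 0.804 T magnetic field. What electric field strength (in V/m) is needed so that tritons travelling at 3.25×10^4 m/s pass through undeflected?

E ≈ 2.61×10^4 V/m

qE = qvB ⇒ E = vB = (3.25×10^4)(0.804) = 2.61×10^4 V/m.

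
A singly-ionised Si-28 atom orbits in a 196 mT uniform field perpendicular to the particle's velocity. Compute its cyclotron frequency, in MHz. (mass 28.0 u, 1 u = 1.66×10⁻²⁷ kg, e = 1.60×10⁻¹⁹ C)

f ≈ 0.107 MHz

f = qB/(2πm) = (1×1.60×10^-19)(0.196) / [2π(4.65×10^-26)] = 1.07×10^5 Hz.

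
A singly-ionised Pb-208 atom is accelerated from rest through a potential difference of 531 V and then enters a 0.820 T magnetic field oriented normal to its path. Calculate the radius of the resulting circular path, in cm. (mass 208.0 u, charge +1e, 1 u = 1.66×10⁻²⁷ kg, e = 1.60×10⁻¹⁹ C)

The kinetic energy gained is K = qV = (1×1.60×10^-19)(531) = 8.50×10^-17 J.
v = √(2K/m) = 2.22×10^4 m/s.
r = mv/(qB) = (3.45×10^-25)(2.22×10^4) / [(1×1.60×10^-19)(0.820)] = 0.0584 m.

r ≈ 5.84 cm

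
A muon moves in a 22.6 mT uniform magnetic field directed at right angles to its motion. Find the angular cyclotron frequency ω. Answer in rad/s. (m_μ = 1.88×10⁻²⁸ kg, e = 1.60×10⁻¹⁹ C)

ω = qB/m = (1×1.60×10^-19)(0.0226) / (1.88×10^-28) = 1.92×10^7 rad/s.

ω ≈ 1.92×10^7 rad/s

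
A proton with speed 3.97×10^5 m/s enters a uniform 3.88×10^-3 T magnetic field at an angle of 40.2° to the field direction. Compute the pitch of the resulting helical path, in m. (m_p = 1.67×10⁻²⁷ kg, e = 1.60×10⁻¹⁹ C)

pitch ≈ 5.13 m

The velocity component along B is v∥ = v cos40.2° = 3.03×10^5 m/s.
The cyclotron period T = 2πm/(qB) = 1.69×10^-5 s is set by m, q, B alone.
Pitch = v∥·T = (3.03×10^5)(1.69×10^-5) = 5.13 m.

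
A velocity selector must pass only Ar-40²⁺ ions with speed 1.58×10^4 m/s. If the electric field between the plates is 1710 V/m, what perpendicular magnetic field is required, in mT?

B ≈ 108 mT

qE = qvB ⇒ B = E/v = (1710) / (1.58×10^4) = 0.108 T.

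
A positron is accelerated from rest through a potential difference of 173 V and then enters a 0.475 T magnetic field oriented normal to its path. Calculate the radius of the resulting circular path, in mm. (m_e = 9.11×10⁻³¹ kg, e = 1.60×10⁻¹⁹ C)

r ≈ 0.0934 mm

The kinetic energy gained is K = qV = (1×1.60×10^-19)(173) = 2.77×10^-17 J.
v = √(2K/m) = 7.80×10^6 m/s.
r = mv/(qB) = (9.11×10^-31)(7.80×10^6) / [(1×1.60×10^-19)(0.475)] = 9.34×10^-5 m.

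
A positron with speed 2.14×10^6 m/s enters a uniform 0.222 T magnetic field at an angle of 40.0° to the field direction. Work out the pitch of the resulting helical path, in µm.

pitch ≈ 264 µm

The velocity component along B is v∥ = v cos40.0° = 1.64×10^6 m/s.
The cyclotron period T = 2πm/(qB) = 1.61×10^-10 s is set by m, q, B alone.
Pitch = v∥·T = (1.64×10^6)(1.61×10^-10) = 2.64×10^-4 m.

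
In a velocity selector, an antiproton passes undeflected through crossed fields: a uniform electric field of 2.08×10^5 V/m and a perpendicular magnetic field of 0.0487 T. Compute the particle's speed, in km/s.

For zero net force, qE = qvB, so v = E/B.
v = (2.08×10^5) / (0.0487) = 4.27×10^6 m/s.

v ≈ 4270 km/s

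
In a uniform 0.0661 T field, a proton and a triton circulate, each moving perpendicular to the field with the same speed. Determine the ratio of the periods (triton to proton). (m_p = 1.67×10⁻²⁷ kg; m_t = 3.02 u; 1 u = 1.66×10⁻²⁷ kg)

T = 2πm/(qB) is independent of speed, so T₂/T₁ = (m₂/q₂)/(m₁/q₁).
T_{triton}/T_{proton} = (5.01×10^-27/1e) / (1.67×10^-27/1e) = 3.00.

ratio ≈ 3.00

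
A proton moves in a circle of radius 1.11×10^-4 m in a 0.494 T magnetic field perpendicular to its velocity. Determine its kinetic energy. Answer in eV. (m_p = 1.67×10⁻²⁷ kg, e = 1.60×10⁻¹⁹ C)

K ≈ 0.144 eV

v = qBr/m = (1×1.60×10^-19)(0.494)(1.11×10^-4) / (1.67×10^-27) = 5250 m/s.
K = ½mv² = 0.5·(1.67×10^-27)·(5250)² = 2.30×10^-20 J = 0.144 eV.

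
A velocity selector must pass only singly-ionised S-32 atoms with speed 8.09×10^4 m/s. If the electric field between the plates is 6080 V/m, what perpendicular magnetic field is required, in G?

B ≈ 752 G

qE = qvB ⇒ B = E/v = (6080) / (8.09×10^4) = 0.0752 T.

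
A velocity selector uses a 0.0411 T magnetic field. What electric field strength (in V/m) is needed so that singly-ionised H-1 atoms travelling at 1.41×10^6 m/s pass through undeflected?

qE = qvB ⇒ E = vB = (1.41×10^6)(0.0411) = 5.80×10^4 V/m.

E ≈ 5.80×10^4 V/m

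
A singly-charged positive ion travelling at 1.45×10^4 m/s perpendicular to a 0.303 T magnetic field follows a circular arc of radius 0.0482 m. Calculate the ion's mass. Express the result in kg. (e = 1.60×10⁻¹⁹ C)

m ≈ 1.61×10^-25 kg

qvB = mv²/r ⇒ m = qBr/v.
m = (1×1.60×10^-19)(0.303)(0.0482) / (1.45×10^4) = 1.61×10^-25 kg.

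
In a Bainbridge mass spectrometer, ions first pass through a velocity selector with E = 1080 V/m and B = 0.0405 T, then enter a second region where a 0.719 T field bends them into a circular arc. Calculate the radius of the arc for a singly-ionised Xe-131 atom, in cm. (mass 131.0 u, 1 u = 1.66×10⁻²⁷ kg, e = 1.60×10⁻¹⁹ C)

The selector passes v = E/B = 1080/0.0405 = 2.67×10^4 m/s.
In the deflection region, r = mv/(qB₂) = (2.17×10^-25)(2.67×10^4) / [(1×1.60×10^-19)(0.719)] = 0.0504 m.

r ≈ 5.04 cm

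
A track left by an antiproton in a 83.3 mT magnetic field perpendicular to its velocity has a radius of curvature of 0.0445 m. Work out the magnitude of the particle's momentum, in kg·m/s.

Since qvB = mv²/r, the momentum p = mv = qBr.
p = (1×1.60×10^-19)(0.0833)(0.0445) = 5.93×10^-22 kg·m/s.

p ≈ 5.93×10^-22 kg·m/s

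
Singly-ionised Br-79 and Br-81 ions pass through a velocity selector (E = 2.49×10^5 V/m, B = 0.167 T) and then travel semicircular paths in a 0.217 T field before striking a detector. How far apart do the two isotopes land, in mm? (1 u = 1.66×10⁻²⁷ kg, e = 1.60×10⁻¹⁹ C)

Both emerge at v = E/B₁ = 1.49×10^6 m/s.
r = mv/(qB₂), so r₁ = 5.632 m and r₂ = 5.774 m, giving Δr = 0.143 m.
After a semicircle each ion lands a diameter 2r from the entry slit, so the separation is 2Δr = 0.285 m.

Δd ≈ 285 mm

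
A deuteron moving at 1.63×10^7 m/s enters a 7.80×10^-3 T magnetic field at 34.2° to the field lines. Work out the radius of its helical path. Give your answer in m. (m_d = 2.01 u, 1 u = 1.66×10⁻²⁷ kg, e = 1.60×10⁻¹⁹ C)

r ≈ 24.5 m

Only the perpendicular component v⊥ = v sin34.2° = 9.16×10^6 m/s is bent by the field.
r = m v⊥ /(qB) = (3.34×10^-27)(9.16×10^6) / [(1×1.60×10^-19)(7.80×10^-3)] = 24.5 m.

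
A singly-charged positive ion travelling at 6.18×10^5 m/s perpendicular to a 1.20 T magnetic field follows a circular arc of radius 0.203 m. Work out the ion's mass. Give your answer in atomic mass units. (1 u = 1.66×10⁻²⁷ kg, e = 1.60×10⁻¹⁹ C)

qvB = mv²/r ⇒ m = qBr/v.
m = (1×1.60×10^-19)(1.20)(0.203) / (6.18×10^5) = 6.31×10^-26 kg = 38.0 u.

m ≈ 38.0 u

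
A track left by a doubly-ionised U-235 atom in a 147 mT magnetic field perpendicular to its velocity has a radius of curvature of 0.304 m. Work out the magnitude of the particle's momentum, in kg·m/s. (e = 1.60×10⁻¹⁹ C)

p ≈ 1.43×10^-20 kg·m/s

Since qvB = mv²/r, the momentum p = mv = qBr.
p = (2×1.60×10^-19)(0.147)(0.304) = 1.43×10^-20 kg·m/s.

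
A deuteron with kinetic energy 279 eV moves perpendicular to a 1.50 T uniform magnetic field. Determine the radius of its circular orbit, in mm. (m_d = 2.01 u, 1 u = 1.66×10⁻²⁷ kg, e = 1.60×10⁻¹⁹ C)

Convert the energy: K = 279 eV = 4.46×10^-17 J.
v = √(2K/m) = √(2·4.46×10^-17/3.34×10^-27) = 1.64×10^5 m/s.
r = mv/(qB) = (3.34×10^-27)(1.64×10^5) / [(1×1.60×10^-19)(1.50)] = 2.27×10^-3 m.

r ≈ 2.27 mm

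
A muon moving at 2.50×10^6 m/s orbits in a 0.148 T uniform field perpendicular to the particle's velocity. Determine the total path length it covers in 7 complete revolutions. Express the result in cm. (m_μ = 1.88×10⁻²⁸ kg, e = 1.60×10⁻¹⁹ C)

r = mv/(qB) = 0.0198 m, so one revolution covers 2πr = 0.125 m.
In 7 revolutions: L = 7·2πr = 0.873 m.

L ≈ 87.3 cm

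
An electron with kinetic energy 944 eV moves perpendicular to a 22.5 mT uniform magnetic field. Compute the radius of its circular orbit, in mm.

Convert the energy: K = 944 eV = 1.51×10^-16 J.
v = √(2K/m) = √(2·1.51×10^-16/9.11×10^-31) = 1.82×10^7 m/s.
r = mv/(qB) = (9.11×10^-31)(1.82×10^7) / [(1×1.60×10^-19)(0.0225)] = 4.61×10^-3 m.

r ≈ 4.61 mm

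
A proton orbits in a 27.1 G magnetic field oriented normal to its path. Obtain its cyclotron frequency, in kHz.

f = qB/(2πm) = (1×1.60×10^-19)(2.71×10^-3) / [2π(1.67×10^-27)] = 4.13×10^4 Hz.

f ≈ 41.3 kHz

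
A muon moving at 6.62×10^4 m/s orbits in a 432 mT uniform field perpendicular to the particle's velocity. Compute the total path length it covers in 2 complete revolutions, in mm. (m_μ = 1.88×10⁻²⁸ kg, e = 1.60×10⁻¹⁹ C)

L ≈ 2.26 mm

r = mv/(qB) = 1.80×10^-4 m, so one revolution covers 2πr = 1.13×10^-3 m.
In 2 revolutions: L = 2·2πr = 2.26×10^-3 m.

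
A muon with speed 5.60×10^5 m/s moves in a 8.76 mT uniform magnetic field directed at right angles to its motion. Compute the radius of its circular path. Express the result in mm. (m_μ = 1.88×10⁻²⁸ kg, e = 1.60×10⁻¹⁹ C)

The magnetic force provides the centripetal force: qvB = mv²/r, so r = mv/(qB).
r = (1.88×10^-28 kg)(5.60×10^5 m/s) / [(1×1.60×10^-19 C)(8.76×10^-3 T)] = 0.0751 m.

r ≈ 75.1 mm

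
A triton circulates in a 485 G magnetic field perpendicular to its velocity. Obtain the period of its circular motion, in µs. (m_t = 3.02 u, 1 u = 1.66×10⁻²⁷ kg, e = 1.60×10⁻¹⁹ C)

The cyclotron period is independent of speed: T = 2πm/(qB).
T = 2π(5.01×10^-27) / [(1×1.60×10^-19)(0.0485)] = 4.06×10^-6 s.

T ≈ 4.06 µs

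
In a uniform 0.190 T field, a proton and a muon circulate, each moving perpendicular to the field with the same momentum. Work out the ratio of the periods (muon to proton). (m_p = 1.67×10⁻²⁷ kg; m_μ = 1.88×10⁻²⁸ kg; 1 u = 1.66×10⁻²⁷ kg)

T = 2πm/(qB) is independent of speed, so T₂/T₁ = (m₂/q₂)/(m₁/q₁).
T_{muon}/T_{proton} = (1.88×10^-28/1e) / (1.67×10^-27/1e) = 0.113.

ratio ≈ 0.113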